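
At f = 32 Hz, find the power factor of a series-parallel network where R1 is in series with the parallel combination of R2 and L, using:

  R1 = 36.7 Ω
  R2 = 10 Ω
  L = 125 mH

Step 1 — Angular frequency: ω = 2π·f = 2π·32 = 201.1 rad/s.
Step 2 — Component impedances:
  R1: Z = R = 36.7 Ω
  R2: Z = R = 10 Ω
  L: Z = jωL = j·201.1·0.125 = 0 + j25.13 Ω
Step 3 — Parallel branch: R2 || L = 1/(1/R2 + 1/L) = 8.633 + j3.435 Ω.
Step 4 — Series with R1: Z_total = R1 + (R2 || L) = 45.33 + j3.435 Ω = 45.46∠4.3° Ω.
Step 5 — Power factor: PF = cos(φ) = Re(Z)/|Z| = 45.33/45.46 = 0.9971.
Step 6 — Type: Im(Z) = 3.435 ⇒ lagging (phase φ = 4.3°).

PF = 0.9971 (lagging, φ = 4.3°)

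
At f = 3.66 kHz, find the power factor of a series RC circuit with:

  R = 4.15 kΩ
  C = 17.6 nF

Step 1 — Angular frequency: ω = 2π·f = 2π·3660 = 2.3e+04 rad/s.
Step 2 — Component impedances:
  R: Z = R = 4150 Ω
  C: Z = 1/(jωC) = -j/(ω·C) = 0 - j2471 Ω
Step 3 — Series combination: Z_total = R + C = 4150 - j2471 Ω = 4830∠-30.8° Ω.
Step 4 — Power factor: PF = cos(φ) = Re(Z)/|Z| = 4150/4830 = 0.8592.
Step 5 — Type: Im(Z) = -2471 ⇒ leading (phase φ = -30.8°).

PF = 0.8592 (leading, φ = -30.8°)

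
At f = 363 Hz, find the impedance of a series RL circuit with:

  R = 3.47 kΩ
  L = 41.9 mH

Step 1 — Angular frequency: ω = 2π·f = 2π·363 = 2281 rad/s.
Step 2 — Component impedances:
  R: Z = R = 3470 Ω
  L: Z = jωL = j·2281·0.0419 = 0 + j95.57 Ω
Step 3 — Series combination: Z_total = R + L = 3470 + j95.57 Ω = 3471∠1.6° Ω.

Z = 3470 + j95.57 Ω = 3471∠1.6° Ω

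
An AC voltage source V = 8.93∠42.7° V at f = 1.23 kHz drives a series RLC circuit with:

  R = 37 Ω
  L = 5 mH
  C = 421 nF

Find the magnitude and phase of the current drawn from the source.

Step 1 — Angular frequency: ω = 2π·f = 2π·1230 = 7728 rad/s.
Step 2 — Component impedances:
  R: Z = R = 37 Ω
  L: Z = jωL = j·7728·0.005 = 0 + j38.64 Ω
  C: Z = 1/(jωC) = -j/(ω·C) = 0 - j307.3 Ω
Step 3 — Series combination: Z_total = R + L + C = 37 - j268.7 Ω = 271.2∠-82.2° Ω.
Step 4 — Source phasor: V = 8.93∠42.7° V = 6.563 + j6.056 V.
Step 5 — Ohm's law: I = V / Z_total = (6.563 + j6.056) / (37 - j268.7) = -0.01882 + j0.02701 A.
Step 6 — Convert to polar: |I| = 0.03292 A, ∠I = 124.9°.

I = 0.03292∠124.9° A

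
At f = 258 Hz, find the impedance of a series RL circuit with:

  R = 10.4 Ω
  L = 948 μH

Step 1 — Angular frequency: ω = 2π·f = 2π·258 = 1621 rad/s.
Step 2 — Component impedances:
  R: Z = R = 10.4 Ω
  L: Z = jωL = j·1621·0.000948 = 0 + j1.537 Ω
Step 3 — Series combination: Z_total = R + L = 10.4 + j1.537 Ω = 10.51∠8.4° Ω.

Z = 10.4 + j1.537 Ω = 10.51∠8.4° Ω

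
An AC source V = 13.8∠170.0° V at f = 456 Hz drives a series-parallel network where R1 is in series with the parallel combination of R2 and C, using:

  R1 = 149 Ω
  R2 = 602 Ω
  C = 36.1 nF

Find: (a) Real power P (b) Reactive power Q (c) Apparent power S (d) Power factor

Step 1 — Angular frequency: ω = 2π·f = 2π·456 = 2865 rad/s.
Step 2 — Component impedances:
  R1: Z = R = 149 Ω
  R2: Z = R = 602 Ω
  C: Z = 1/(jωC) = -j/(ω·C) = 0 - j9668 Ω
Step 3 — Parallel branch: R2 || C = 1/(1/R2 + 1/C) = 599.7 - j37.34 Ω.
Step 4 — Series with R1: Z_total = R1 + (R2 || C) = 748.7 - j37.34 Ω = 749.6∠-2.9° Ω.
Step 5 — Source phasor: V = 13.8∠170.0° V = -13.59 + j2.396 V.
Step 6 — Current: I = V / Z = -0.01827 + j0.00229 A = 0.01841∠172.9° A.
Step 7 — Complex power: S = V·I* = 0.2537 - j0.01265 VA.
Step 8 — Real power: P = Re(S) = 0.2537 W.
Step 9 — Reactive power: Q = Im(S) = -0.01265 VAR.
Step 10 — Apparent power: |S| = 0.2541 VA.
Step 11 — Power factor: PF = P/|S| = 0.9988 (leading).

(a) P = 0.2537 W  (b) Q = -0.01265 VAR  (c) S = 0.2541 VA  (d) PF = 0.9988 (leading)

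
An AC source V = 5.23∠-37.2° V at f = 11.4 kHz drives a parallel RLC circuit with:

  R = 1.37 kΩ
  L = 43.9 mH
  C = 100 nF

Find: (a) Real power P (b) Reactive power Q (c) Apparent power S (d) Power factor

Step 1 — Angular frequency: ω = 2π·f = 2π·1.14e+04 = 7.163e+04 rad/s.
Step 2 — Component impedances:
  R: Z = R = 1370 Ω
  L: Z = jωL = j·7.163e+04·0.0439 = 0 + j3144 Ω
  C: Z = 1/(jωC) = -j/(ω·C) = 0 - j139.6 Ω
Step 3 — Parallel combination: 1/Z_total = 1/R + 1/L + 1/C; Z_total = 15.4 - j144.5 Ω = 145.3∠-83.9° Ω.
Step 4 — Source phasor: V = 5.23∠-37.2° V = 4.166 - j3.162 V.
Step 5 — Current: I = V / Z = 0.02468 + j0.02621 A = 0.036∠46.7° A.
Step 6 — Complex power: S = V·I* = 0.01997 - j0.1872 VA.
Step 7 — Real power: P = Re(S) = 0.01997 W.
Step 8 — Reactive power: Q = Im(S) = -0.1872 VAR.
Step 9 — Apparent power: |S| = 0.1883 VA.
Step 10 — Power factor: PF = P/|S| = 0.106 (leading).

(a) P = 0.01997 W  (b) Q = -0.1872 VAR  (c) S = 0.1883 VA  (d) PF = 0.106 (leading)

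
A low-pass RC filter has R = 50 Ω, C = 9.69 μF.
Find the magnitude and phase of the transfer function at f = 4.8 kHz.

Step 1 — Angular frequency: ω = 2π·4800 = 3.016e+04 rad/s.
Step 2 — Transfer function: H(jω) = 1/(1 + jωRC).
Step 3 — Denominator: 1 + jωRC = 1 + j·3.016e+04·50·9.69e-06 = 1 + j14.61.
Step 4 — H = 0.004662 - j0.06812.
Step 5 — Magnitude: |H| = 0.06828 (-23.3 dB); phase: φ = -86.1°.

|H| = 0.06828 (-23.3 dB), φ = -86.1°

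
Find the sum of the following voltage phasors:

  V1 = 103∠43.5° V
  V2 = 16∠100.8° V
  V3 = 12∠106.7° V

Step 1 — Convert each phasor to rectangular form:
  V1 = 103·(cos(43.5°) + j·sin(43.5°)) = 74.71 + j70.9 V
  V2 = 16·(cos(100.8°) + j·sin(100.8°)) = -2.998 + j15.72 V
  V3 = 12·(cos(106.7°) + j·sin(106.7°)) = -3.448 + j11.49 V
Step 2 — Sum components: V_total = 68.27 + j98.11 V.
Step 3 — Convert to polar: |V_total| = 119.5 V, ∠V_total = 55.2°.

V_total = 119.5∠55.2° V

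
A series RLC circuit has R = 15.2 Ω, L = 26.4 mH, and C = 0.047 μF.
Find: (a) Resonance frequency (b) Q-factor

Step 1 — Resonance condition Im(Z)=0 gives ω₀ = 1/√(LC).
Step 2 — ω₀ = 1/√(0.0264·4.7e-08) = 2.839e+04 rad/s.
Step 3 — f₀ = ω₀/(2π) = 4518 Hz.
Step 4 — Series Q: Q = ω₀L/R = 2.839e+04·0.0264/15.2 = 49.31.

(a) f₀ = 4518 Hz  (b) Q = 49.31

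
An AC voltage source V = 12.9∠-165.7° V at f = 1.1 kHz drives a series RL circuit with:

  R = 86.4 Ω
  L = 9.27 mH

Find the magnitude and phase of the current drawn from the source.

Step 1 — Angular frequency: ω = 2π·f = 2π·1100 = 6912 rad/s.
Step 2 — Component impedances:
  R: Z = R = 86.4 Ω
  L: Z = jωL = j·6912·0.00927 = 0 + j64.07 Ω
Step 3 — Series combination: Z_total = R + L = 86.4 + j64.07 Ω = 107.6∠36.6° Ω.
Step 4 — Source phasor: V = 12.9∠-165.7° V = -12.5 - j3.186 V.
Step 5 — Ohm's law: I = V / Z_total = (-12.5 - j3.186) / (86.4 + j64.07) = -0.111 + j0.04543 A.
Step 6 — Convert to polar: |I| = 0.1199 A, ∠I = 157.7°.

I = 0.1199∠157.7° A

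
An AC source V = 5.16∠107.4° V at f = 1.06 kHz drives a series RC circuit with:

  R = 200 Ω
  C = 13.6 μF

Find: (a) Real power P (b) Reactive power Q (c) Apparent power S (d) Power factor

Step 1 — Angular frequency: ω = 2π·f = 2π·1060 = 6660 rad/s.
Step 2 — Component impedances:
  R: Z = R = 200 Ω
  C: Z = 1/(jωC) = -j/(ω·C) = 0 - j11.04 Ω
Step 3 — Series combination: Z_total = R + C = 200 - j11.04 Ω = 200.3∠-3.2° Ω.
Step 4 — Source phasor: V = 5.16∠107.4° V = -1.543 + j4.924 V.
Step 5 — Current: I = V / Z = -0.009047 + j0.02412 A = 0.02576∠110.6° A.
Step 6 — Complex power: S = V·I* = 0.1327 - j0.007326 VA.
Step 7 — Real power: P = Re(S) = 0.1327 W.
Step 8 — Reactive power: Q = Im(S) = -0.007326 VAR.
Step 9 — Apparent power: |S| = 0.1329 VA.
Step 10 — Power factor: PF = P/|S| = 0.9985 (leading).

(a) P = 0.1327 W  (b) Q = -0.007326 VAR  (c) S = 0.1329 VA  (d) PF = 0.9985 (leading)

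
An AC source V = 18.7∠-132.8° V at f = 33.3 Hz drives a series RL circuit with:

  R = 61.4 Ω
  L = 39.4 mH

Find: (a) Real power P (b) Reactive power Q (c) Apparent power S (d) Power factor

Step 1 — Angular frequency: ω = 2π·f = 2π·33.3 = 209.2 rad/s.
Step 2 — Component impedances:
  R: Z = R = 61.4 Ω
  L: Z = jωL = j·209.2·0.0394 = 0 + j8.244 Ω
Step 3 — Series combination: Z_total = R + L = 61.4 + j8.244 Ω = 61.95∠7.6° Ω.
Step 4 — Source phasor: V = 18.7∠-132.8° V = -12.71 - j13.72 V.
Step 5 — Current: I = V / Z = -0.2327 - j0.1922 A = 0.3019∠-140.4° A.
Step 6 — Complex power: S = V·I* = 5.594 + j0.7511 VA.
Step 7 — Real power: P = Re(S) = 5.594 W.
Step 8 — Reactive power: Q = Im(S) = 0.7511 VAR.
Step 9 — Apparent power: |S| = 5.645 VA.
Step 10 — Power factor: PF = P/|S| = 0.9911 (lagging).

(a) P = 5.594 W  (b) Q = 0.7511 VAR  (c) S = 5.645 VA  (d) PF = 0.9911 (lagging)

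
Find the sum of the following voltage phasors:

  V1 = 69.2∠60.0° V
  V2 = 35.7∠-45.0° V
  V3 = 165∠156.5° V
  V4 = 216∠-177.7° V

Step 1 — Convert each phasor to rectangular form:
  V1 = 69.2·(cos(60.0°) + j·sin(60.0°)) = 34.6 + j59.93 V
  V2 = 35.7·(cos(-45.0°) + j·sin(-45.0°)) = 25.24 - j25.24 V
  V3 = 165·(cos(156.5°) + j·sin(156.5°)) = -151.3 + j65.79 V
  V4 = 216·(cos(-177.7°) + j·sin(-177.7°)) = -215.8 - j8.668 V
Step 2 — Sum components: V_total = -307.3 + j91.81 V.
Step 3 — Convert to polar: |V_total| = 320.7 V, ∠V_total = 163.4°.

V_total = 320.7∠163.4° V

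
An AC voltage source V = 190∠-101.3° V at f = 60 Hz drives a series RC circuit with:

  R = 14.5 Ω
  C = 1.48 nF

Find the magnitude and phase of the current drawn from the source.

Step 1 — Angular frequency: ω = 2π·f = 2π·60 = 377 rad/s.
Step 2 — Component impedances:
  R: Z = R = 14.5 Ω
  C: Z = 1/(jωC) = -j/(ω·C) = 0 - j1.792e+06 Ω
Step 3 — Series combination: Z_total = R + C = 14.5 - j1.792e+06 Ω = 1.792e+06∠-90.0° Ω.
Step 4 — Source phasor: V = 190∠-101.3° V = -37.23 - j186.3 V.
Step 5 — Ohm's law: I = V / Z_total = (-37.23 - j186.3) / (14.5 - j1.792e+06) = 0.000104 - j2.077e-05 A.
Step 6 — Convert to polar: |I| = 0.000106 A, ∠I = -11.3°.

I = 0.000106∠-11.3° A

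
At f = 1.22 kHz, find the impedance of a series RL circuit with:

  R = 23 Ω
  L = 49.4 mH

Step 1 — Angular frequency: ω = 2π·f = 2π·1220 = 7665 rad/s.
Step 2 — Component impedances:
  R: Z = R = 23 Ω
  L: Z = jωL = j·7665·0.0494 = 0 + j378.7 Ω
Step 3 — Series combination: Z_total = R + L = 23 + j378.7 Ω = 379.4∠86.5° Ω.

Z = 23 + j378.7 Ω = 379.4∠86.5° Ω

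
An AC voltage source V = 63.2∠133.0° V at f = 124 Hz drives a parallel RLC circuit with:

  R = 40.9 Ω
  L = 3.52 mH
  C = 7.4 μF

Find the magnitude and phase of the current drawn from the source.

Step 1 — Angular frequency: ω = 2π·f = 2π·124 = 779.1 rad/s.
Step 2 — Component impedances:
  R: Z = R = 40.9 Ω
  L: Z = jωL = j·779.1·0.00352 = 0 + j2.742 Ω
  C: Z = 1/(jωC) = -j/(ω·C) = 0 - j173.4 Ω
Step 3 — Parallel combination: 1/Z_total = 1/R + 1/L + 1/C; Z_total = 0.189 + j2.774 Ω = 2.78∠86.1° Ω.
Step 4 — Source phasor: V = 63.2∠133.0° V = -43.1 + j46.22 V.
Step 5 — Ohm's law: I = V / Z_total = (-43.1 + j46.22) / (0.189 + j2.774) = 15.53 + j16.6 A.
Step 6 — Convert to polar: |I| = 22.73 A, ∠I = 46.9°.

I = 22.73∠46.9° A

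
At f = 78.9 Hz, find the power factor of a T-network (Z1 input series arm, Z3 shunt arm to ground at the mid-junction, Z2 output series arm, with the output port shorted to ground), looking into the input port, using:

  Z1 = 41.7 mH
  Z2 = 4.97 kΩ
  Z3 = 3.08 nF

Step 1 — Angular frequency: ω = 2π·f = 2π·78.9 = 495.7 rad/s.
Step 2 — Component impedances:
  Z1: Z = jωL = j·495.7·0.0417 = 0 + j20.67 Ω
  Z2: Z = R = 4970 Ω
  Z3: Z = 1/(jωC) = -j/(ω·C) = 0 - j6.549e+05 Ω
Step 3 — With the output port shorted to ground, the output series arm Z2 runs from the junction to ground; the shunt arm Z3 also runs from the junction to ground. They appear in parallel: Z3 || Z2 = 4970 - j37.71 Ω.
Step 4 — Series with input arm Z1: Z_in = Z1 + (Z3 || Z2) = 4970 - j17.04 Ω = 4970∠-0.2° Ω.
Step 5 — Power factor: PF = cos(φ) = Re(Z)/|Z| = 4970/4970 = 1.
Step 6 — Type: Im(Z) = -17.04 ⇒ leading (phase φ = -0.2°).

PF = 1 (leading, φ = -0.2°)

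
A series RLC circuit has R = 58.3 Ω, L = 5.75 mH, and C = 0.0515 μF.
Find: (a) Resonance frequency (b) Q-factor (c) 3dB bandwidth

Step 1 — Resonance: ω₀ = 1/√(LC) = 1/√(0.00575·5.15e-08) = 5.811e+04 rad/s.
Step 2 — f₀ = ω₀/(2π) = 9249 Hz.
Step 3 — Series Q: Q = ω₀L/R = 5.811e+04·0.00575/58.3 = 5.731.
Step 4 — Bandwidth: Δω = ω₀/Q = 1.014e+04 rad/s; BW = Δω/(2π) = 1614 Hz.

(a) f₀ = 9249 Hz  (b) Q = 5.731  (c) BW = 1614 Hz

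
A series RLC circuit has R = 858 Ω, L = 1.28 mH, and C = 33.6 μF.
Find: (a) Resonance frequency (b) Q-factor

Step 1 — Resonance condition Im(Z)=0 gives ω₀ = 1/√(LC).
Step 2 — ω₀ = 1/√(0.00128·3.36e-05) = 4822 rad/s.
Step 3 — f₀ = ω₀/(2π) = 767.4 Hz.
Step 4 — Series Q: Q = ω₀L/R = 4822·0.00128/858 = 0.007194.

(a) f₀ = 767.4 Hz  (b) Q = 0.007194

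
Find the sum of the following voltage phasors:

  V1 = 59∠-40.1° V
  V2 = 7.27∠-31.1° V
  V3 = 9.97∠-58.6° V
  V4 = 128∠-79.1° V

Step 1 — Convert each phasor to rectangular form:
  V1 = 59·(cos(-40.1°) + j·sin(-40.1°)) = 45.13 - j38 V
  V2 = 7.27·(cos(-31.1°) + j·sin(-31.1°)) = 6.225 - j3.755 V
  V3 = 9.97·(cos(-58.6°) + j·sin(-58.6°)) = 5.194 - j8.51 V
  V4 = 128·(cos(-79.1°) + j·sin(-79.1°)) = 24.2 - j125.7 V
Step 2 — Sum components: V_total = 80.75 - j176 V.
Step 3 — Convert to polar: |V_total| = 193.6 V, ∠V_total = -65.3°.

V_total = 193.6∠-65.3° V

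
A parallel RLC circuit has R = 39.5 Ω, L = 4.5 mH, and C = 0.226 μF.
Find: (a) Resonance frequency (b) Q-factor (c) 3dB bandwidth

Step 1 — Resonance: ω₀ = 1/√(LC) = 1/√(0.0045·2.26e-07) = 3.136e+04 rad/s.
Step 2 — f₀ = ω₀/(2π) = 4991 Hz.
Step 3 — Parallel Q: Q = R/(ω₀L) = 39.5/(3.136e+04·0.0045) = 0.2799.
Step 4 — Bandwidth: Δω = ω₀/Q = 1.12e+05 rad/s; BW = Δω/(2π) = 1.783e+04 Hz.

(a) f₀ = 4991 Hz  (b) Q = 0.2799  (c) BW = 1.783e+04 Hz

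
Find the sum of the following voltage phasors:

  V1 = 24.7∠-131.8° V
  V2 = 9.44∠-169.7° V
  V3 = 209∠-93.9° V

Step 1 — Convert each phasor to rectangular form:
  V1 = 24.7·(cos(-131.8°) + j·sin(-131.8°)) = -16.46 - j18.41 V
  V2 = 9.44·(cos(-169.7°) + j·sin(-169.7°)) = -9.288 - j1.688 V
  V3 = 209·(cos(-93.9°) + j·sin(-93.9°)) = -14.22 - j208.5 V
Step 2 — Sum components: V_total = -39.97 - j228.6 V.
Step 3 — Convert to polar: |V_total| = 232.1 V, ∠V_total = -99.9°.

V_total = 232.1∠-99.9° V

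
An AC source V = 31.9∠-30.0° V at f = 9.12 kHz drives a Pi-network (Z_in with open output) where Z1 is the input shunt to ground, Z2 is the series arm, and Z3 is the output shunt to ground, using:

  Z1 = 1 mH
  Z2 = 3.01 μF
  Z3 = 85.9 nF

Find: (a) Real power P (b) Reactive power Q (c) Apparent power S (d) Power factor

Step 1 — Angular frequency: ω = 2π·f = 2π·9120 = 5.73e+04 rad/s.
Step 2 — Component impedances:
  Z1: Z = jωL = j·5.73e+04·0.001 = 0 + j57.3 Ω
  Z2: Z = 1/(jωC) = -j/(ω·C) = 0 - j5.798 Ω
  Z3: Z = 1/(jωC) = -j/(ω·C) = 0 - j203.2 Ω
Step 3 — With open output, the series arm Z2 and the output shunt Z3 appear in series to ground: Z2 + Z3 = 0 - j209 Ω.
Step 4 — Parallel with input shunt Z1: Z_in = Z1 || (Z2 + Z3) = 0 + j78.95 Ω = 78.95∠90.0° Ω.
Step 5 — Source phasor: V = 31.9∠-30.0° V = 27.63 - j15.95 V.
Step 6 — Current: I = V / Z = -0.202 - j0.3499 A = 0.404∠-120.0° A.
Step 7 — Complex power: S = V·I* = 0 + j12.89 VA.
Step 8 — Real power: P = Re(S) = 0 W.
Step 9 — Reactive power: Q = Im(S) = 12.89 VAR.
Step 10 — Apparent power: |S| = 12.89 VA.
Step 11 — Power factor: PF = P/|S| = 0 (lagging).

(a) P = 0 W  (b) Q = 12.89 VAR  (c) S = 12.89 VA  (d) PF = 0 (lagging)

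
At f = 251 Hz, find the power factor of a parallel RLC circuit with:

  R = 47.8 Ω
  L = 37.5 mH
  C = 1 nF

Step 1 — Angular frequency: ω = 2π·f = 2π·251 = 1577 rad/s.
Step 2 — Component impedances:
  R: Z = R = 47.8 Ω
  L: Z = jωL = j·1577·0.0375 = 0 + j59.14 Ω
  C: Z = 1/(jωC) = -j/(ω·C) = 0 - j6.341e+05 Ω
Step 3 — Parallel combination: 1/Z_total = 1/R + 1/L + 1/C; Z_total = 28.91 + j23.37 Ω = 37.18∠38.9° Ω.
Step 4 — Power factor: PF = cos(φ) = Re(Z)/|Z| = 28.915/37.177 = 0.7778.
Step 5 — Type: Im(Z) = 23.37 ⇒ lagging (phase φ = 38.9°).

PF = 0.7778 (lagging, φ = 38.9°)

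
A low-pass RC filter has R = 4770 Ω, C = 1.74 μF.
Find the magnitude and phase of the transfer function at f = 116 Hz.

Step 1 — Angular frequency: ω = 2π·116 = 728.8 rad/s.
Step 2 — Transfer function: H(jω) = 1/(1 + jωRC).
Step 3 — Denominator: 1 + jωRC = 1 + j·728.8·4770·1.74e-06 = 1 + j6.049.
Step 4 — H = 0.0266 - j0.1609.
Step 5 — Magnitude: |H| = 0.1631 (-15.8 dB); phase: φ = -80.6°.

|H| = 0.1631 (-15.8 dB), φ = -80.6°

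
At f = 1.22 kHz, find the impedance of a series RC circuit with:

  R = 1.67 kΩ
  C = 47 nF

Step 1 — Angular frequency: ω = 2π·f = 2π·1220 = 7665 rad/s.
Step 2 — Component impedances:
  R: Z = R = 1670 Ω
  C: Z = 1/(jωC) = -j/(ω·C) = 0 - j2776 Ω
Step 3 — Series combination: Z_total = R + C = 1670 - j2776 Ω = 3239∠-59.0° Ω.

Z = 1670 - j2776 Ω = 3239∠-59.0° Ω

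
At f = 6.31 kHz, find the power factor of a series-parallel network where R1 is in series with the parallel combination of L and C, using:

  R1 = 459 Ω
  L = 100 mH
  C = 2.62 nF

Step 1 — Angular frequency: ω = 2π·f = 2π·6310 = 3.965e+04 rad/s.
Step 2 — Component impedances:
  R1: Z = R = 459 Ω
  L: Z = jωL = j·3.965e+04·0.1 = 0 + j3965 Ω
  C: Z = 1/(jωC) = -j/(ω·C) = 0 - j9627 Ω
Step 3 — Parallel branch: L || C = 1/(1/L + 1/C) = 0 + j6741 Ω.
Step 4 — Series with R1: Z_total = R1 + (L || C) = 459 + j6741 Ω = 6756∠86.1° Ω.
Step 5 — Power factor: PF = cos(φ) = Re(Z)/|Z| = 459/6756 = 0.06794.
Step 6 — Type: Im(Z) = 6741 ⇒ lagging (phase φ = 86.1°).

PF = 0.06794 (lagging, φ = 86.1°)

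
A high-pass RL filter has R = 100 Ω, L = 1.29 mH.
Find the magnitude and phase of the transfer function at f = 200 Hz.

Step 1 — Angular frequency: ω = 2π·200 = 1257 rad/s.
Step 2 — Transfer function: H(jω) = jωL/(R + jωL).
Step 3 — Numerator jωL = j·1.621; denominator R + jωL = 100 + j1.621.
Step 4 — H = 0.0002627 + j0.01621.
Step 5 — Magnitude: |H| = 0.01621 (-35.8 dB); phase: φ = 89.1°.

|H| = 0.01621 (-35.8 dB), φ = 89.1°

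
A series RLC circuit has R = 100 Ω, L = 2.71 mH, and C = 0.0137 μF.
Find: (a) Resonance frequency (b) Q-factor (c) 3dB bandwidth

Step 1 — Resonance: ω₀ = 1/√(LC) = 1/√(0.00271·1.37e-08) = 1.641e+05 rad/s.
Step 2 — f₀ = ω₀/(2π) = 2.612e+04 Hz.
Step 3 — Series Q: Q = ω₀L/R = 1.641e+05·0.00271/100 = 4.448.
Step 4 — Bandwidth: Δω = ω₀/Q = 3.69e+04 rad/s; BW = Δω/(2π) = 5873 Hz.

(a) f₀ = 2.612e+04 Hz  (b) Q = 4.448  (c) BW = 5873 Hz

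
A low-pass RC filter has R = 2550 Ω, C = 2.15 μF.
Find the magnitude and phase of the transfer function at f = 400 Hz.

Step 1 — Angular frequency: ω = 2π·400 = 2513 rad/s.
Step 2 — Transfer function: H(jω) = 1/(1 + jωRC).
Step 3 — Denominator: 1 + jωRC = 1 + j·2513·2550·2.15e-06 = 1 + j13.78.
Step 4 — H = 0.005239 - j0.07219.
Step 5 — Magnitude: |H| = 0.07238 (-22.8 dB); phase: φ = -85.8°.

|H| = 0.07238 (-22.8 dB), φ = -85.8°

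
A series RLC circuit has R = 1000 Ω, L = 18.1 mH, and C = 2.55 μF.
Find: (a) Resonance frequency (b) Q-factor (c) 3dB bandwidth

Step 1 — Resonance: ω₀ = 1/√(LC) = 1/√(0.0181·2.55e-06) = 4655 rad/s.
Step 2 — f₀ = ω₀/(2π) = 740.8 Hz.
Step 3 — Series Q: Q = ω₀L/R = 4655·0.0181/1000 = 0.08425.
Step 4 — Bandwidth: Δω = ω₀/Q = 5.525e+04 rad/s; BW = Δω/(2π) = 8793 Hz.

(a) f₀ = 740.8 Hz  (b) Q = 0.08425  (c) BW = 8793 Hz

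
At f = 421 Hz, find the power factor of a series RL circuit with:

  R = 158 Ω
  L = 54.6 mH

Step 1 — Angular frequency: ω = 2π·f = 2π·421 = 2645 rad/s.
Step 2 — Component impedances:
  R: Z = R = 158 Ω
  L: Z = jωL = j·2645·0.0546 = 0 + j144.4 Ω
Step 3 — Series combination: Z_total = R + L = 158 + j144.4 Ω = 214.1∠42.4° Ω.
Step 4 — Power factor: PF = cos(φ) = Re(Z)/|Z| = 158/214.06 = 0.7381.
Step 5 — Type: Im(Z) = 144.4 ⇒ lagging (phase φ = 42.4°).

PF = 0.7381 (lagging, φ = 42.4°)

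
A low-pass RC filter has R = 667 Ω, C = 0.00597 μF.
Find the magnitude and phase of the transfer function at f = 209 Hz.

Step 1 — Angular frequency: ω = 2π·209 = 1313 rad/s.
Step 2 — Transfer function: H(jω) = 1/(1 + jωRC).
Step 3 — Denominator: 1 + jωRC = 1 + j·1313·667·5.97e-09 = 1 + j0.005229.
Step 4 — H = 1 - j0.005229.
Step 5 — Magnitude: |H| = 1 (-0.0 dB); phase: φ = -0.3°.

|H| = 1 (-0.0 dB), φ = -0.3°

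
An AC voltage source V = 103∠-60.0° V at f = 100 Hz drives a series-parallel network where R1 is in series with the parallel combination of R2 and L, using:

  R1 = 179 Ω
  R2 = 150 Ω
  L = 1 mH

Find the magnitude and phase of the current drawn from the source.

Step 1 — Angular frequency: ω = 2π·f = 2π·100 = 628.3 rad/s.
Step 2 — Component impedances:
  R1: Z = R = 179 Ω
  R2: Z = R = 150 Ω
  L: Z = jωL = j·628.3·0.001 = 0 + j0.6283 Ω
Step 3 — Parallel branch: R2 || L = 1/(1/R2 + 1/L) = 0.002632 + j0.6283 Ω.
Step 4 — Series with R1: Z_total = R1 + (R2 || L) = 179 + j0.6283 Ω = 179∠0.2° Ω.
Step 5 — Source phasor: V = 103∠-60.0° V = 51.5 - j89.2 V.
Step 6 — Ohm's law: I = V / Z_total = (51.5 - j89.2) / (179 + j0.6283) = 0.286 - j0.4993 A.
Step 7 — Convert to polar: |I| = 0.5754 A, ∠I = -60.2°.

I = 0.5754∠-60.2° A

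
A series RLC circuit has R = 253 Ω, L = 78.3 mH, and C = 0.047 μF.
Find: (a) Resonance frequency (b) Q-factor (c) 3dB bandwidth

Step 1 — Resonance: ω₀ = 1/√(LC) = 1/√(0.0783·4.7e-08) = 1.648e+04 rad/s.
Step 2 — f₀ = ω₀/(2π) = 2624 Hz.
Step 3 — Series Q: Q = ω₀L/R = 1.648e+04·0.0783/253 = 5.102.
Step 4 — Bandwidth: Δω = ω₀/Q = 3231 rad/s; BW = Δω/(2π) = 514.3 Hz.

(a) f₀ = 2624 Hz  (b) Q = 5.102  (c) BW = 514.3 Hz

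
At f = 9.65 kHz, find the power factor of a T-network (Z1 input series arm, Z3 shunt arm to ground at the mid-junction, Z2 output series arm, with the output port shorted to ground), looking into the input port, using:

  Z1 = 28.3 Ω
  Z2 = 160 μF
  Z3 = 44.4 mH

Step 1 — Angular frequency: ω = 2π·f = 2π·9650 = 6.063e+04 rad/s.
Step 2 — Component impedances:
  Z1: Z = R = 28.3 Ω
  Z2: Z = 1/(jωC) = -j/(ω·C) = 0 - j0.1031 Ω
  Z3: Z = jωL = j·6.063e+04·0.0444 = 0 + j2692 Ω
Step 3 — With the output port shorted to ground, the output series arm Z2 runs from the junction to ground; the shunt arm Z3 also runs from the junction to ground. They appear in parallel: Z3 || Z2 = 0 - j0.1031 Ω.
Step 4 — Series with input arm Z1: Z_in = Z1 + (Z3 || Z2) = 28.3 - j0.1031 Ω = 28.3∠-0.2° Ω.
Step 5 — Power factor: PF = cos(φ) = Re(Z)/|Z| = 28.3/28.3 = 1.
Step 6 — Type: Im(Z) = -0.1031 ⇒ leading (phase φ = -0.2°).

PF = 1 (leading, φ = -0.2°)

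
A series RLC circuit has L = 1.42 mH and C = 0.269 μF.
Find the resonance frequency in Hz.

Step 1 — Resonance condition Im(Z)=0 gives ω₀ = 1/√(LC).
Step 2 — ω₀ = 1/√(0.00142·2.69e-07) = 5.117e+04 rad/s.
Step 3 — f₀ = ω₀/(2π) = 8143 Hz.

f₀ = 8143 Hz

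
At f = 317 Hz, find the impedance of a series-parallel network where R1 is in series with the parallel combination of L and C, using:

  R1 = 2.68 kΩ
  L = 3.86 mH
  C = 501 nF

Step 1 — Angular frequency: ω = 2π·f = 2π·317 = 1992 rad/s.
Step 2 — Component impedances:
  R1: Z = R = 2680 Ω
  L: Z = jωL = j·1992·0.00386 = 0 + j7.688 Ω
  C: Z = 1/(jωC) = -j/(ω·C) = 0 - j1002 Ω
Step 3 — Parallel branch: L || C = 1/(1/L + 1/C) = 0 + j7.748 Ω.
Step 4 — Series with R1: Z_total = R1 + (L || C) = 2680 + j7.748 Ω = 2680∠0.2° Ω.

Z = 2680 + j7.748 Ω = 2680∠0.2° Ω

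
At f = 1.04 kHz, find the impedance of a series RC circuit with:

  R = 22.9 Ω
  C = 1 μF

Step 1 — Angular frequency: ω = 2π·f = 2π·1040 = 6535 rad/s.
Step 2 — Component impedances:
  R: Z = R = 22.9 Ω
  C: Z = 1/(jωC) = -j/(ω·C) = 0 - j153 Ω
Step 3 — Series combination: Z_total = R + C = 22.9 - j153 Ω = 154.7∠-81.5° Ω.

Z = 22.9 - j153 Ω = 154.7∠-81.5° Ω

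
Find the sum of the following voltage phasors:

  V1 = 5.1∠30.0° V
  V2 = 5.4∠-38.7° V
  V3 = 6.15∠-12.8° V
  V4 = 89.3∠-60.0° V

Step 1 — Convert each phasor to rectangular form:
  V1 = 5.1·(cos(30.0°) + j·sin(30.0°)) = 4.417 + j2.55 V
  V2 = 5.4·(cos(-38.7°) + j·sin(-38.7°)) = 4.214 - j3.376 V
  V3 = 6.15·(cos(-12.8°) + j·sin(-12.8°)) = 5.997 - j1.363 V
  V4 = 89.3·(cos(-60.0°) + j·sin(-60.0°)) = 44.65 - j77.34 V
Step 2 — Sum components: V_total = 59.28 - j79.52 V.
Step 3 — Convert to polar: |V_total| = 99.19 V, ∠V_total = -53.3°.

V_total = 99.19∠-53.3° V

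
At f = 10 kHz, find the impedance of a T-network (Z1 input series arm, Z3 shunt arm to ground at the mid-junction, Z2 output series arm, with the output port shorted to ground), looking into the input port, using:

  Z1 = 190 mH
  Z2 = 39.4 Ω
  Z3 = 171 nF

Step 1 — Angular frequency: ω = 2π·f = 2π·1e+04 = 6.283e+04 rad/s.
Step 2 — Component impedances:
  Z1: Z = jωL = j·6.283e+04·0.19 = 0 + j1.194e+04 Ω
  Z2: Z = R = 39.4 Ω
  Z3: Z = 1/(jωC) = -j/(ω·C) = 0 - j93.07 Ω
Step 3 — With the output port shorted to ground, the output series arm Z2 runs from the junction to ground; the shunt arm Z3 also runs from the junction to ground. They appear in parallel: Z3 || Z2 = 33.41 - j14.14 Ω.
Step 4 — Series with input arm Z1: Z_in = Z1 + (Z3 || Z2) = 33.41 + j1.192e+04 Ω = 1.192e+04∠89.8° Ω.

Z = 33.41 + j1.192e+04 Ω = 1.192e+04∠89.8° Ω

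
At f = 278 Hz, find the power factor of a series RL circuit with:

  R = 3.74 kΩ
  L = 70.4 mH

Step 1 — Angular frequency: ω = 2π·f = 2π·278 = 1747 rad/s.
Step 2 — Component impedances:
  R: Z = R = 3740 Ω
  L: Z = jωL = j·1747·0.0704 = 0 + j123 Ω
Step 3 — Series combination: Z_total = R + L = 3740 + j123 Ω = 3742∠1.9° Ω.
Step 4 — Power factor: PF = cos(φ) = Re(Z)/|Z| = 3740/3742 = 0.9995.
Step 5 — Type: Im(Z) = 123 ⇒ lagging (phase φ = 1.9°).

PF = 0.9995 (lagging, φ = 1.9°)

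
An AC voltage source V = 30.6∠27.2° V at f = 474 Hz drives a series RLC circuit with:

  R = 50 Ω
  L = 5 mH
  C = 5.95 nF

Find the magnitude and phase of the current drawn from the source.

Step 1 — Angular frequency: ω = 2π·f = 2π·474 = 2978 rad/s.
Step 2 — Component impedances:
  R: Z = R = 50 Ω
  L: Z = jωL = j·2978·0.005 = 0 + j14.89 Ω
  C: Z = 1/(jωC) = -j/(ω·C) = 0 - j5.643e+04 Ω
Step 3 — Series combination: Z_total = R + L + C = 50 - j5.642e+04 Ω = 5.642e+04∠-89.9° Ω.
Step 4 — Source phasor: V = 30.6∠27.2° V = 27.22 + j13.99 V.
Step 5 — Ohm's law: I = V / Z_total = (27.22 + j13.99) / (50 - j5.642e+04) = -0.0002475 + j0.0004826 A.
Step 6 — Convert to polar: |I| = 0.0005424 A, ∠I = 117.1°.

I = 0.0005424∠117.1° A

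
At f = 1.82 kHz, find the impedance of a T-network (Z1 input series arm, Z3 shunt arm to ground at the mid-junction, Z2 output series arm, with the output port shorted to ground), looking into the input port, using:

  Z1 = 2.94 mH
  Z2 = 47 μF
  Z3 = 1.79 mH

Step 1 — Angular frequency: ω = 2π·f = 2π·1820 = 1.144e+04 rad/s.
Step 2 — Component impedances:
  Z1: Z = jωL = j·1.144e+04·0.00294 = 0 + j33.62 Ω
  Z2: Z = 1/(jωC) = -j/(ω·C) = 0 - j1.861 Ω
  Z3: Z = jωL = j·1.144e+04·0.00179 = 0 + j20.47 Ω
Step 3 — With the output port shorted to ground, the output series arm Z2 runs from the junction to ground; the shunt arm Z3 also runs from the junction to ground. They appear in parallel: Z3 || Z2 = 0 - j2.047 Ω.
Step 4 — Series with input arm Z1: Z_in = Z1 + (Z3 || Z2) = 0 + j31.57 Ω = 31.57∠90.0° Ω.

Z = 0 + j31.57 Ω = 31.57∠90.0° Ω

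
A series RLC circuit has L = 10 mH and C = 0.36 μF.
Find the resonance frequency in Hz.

Step 1 — Resonance condition Im(Z)=0 gives ω₀ = 1/√(LC).
Step 2 — ω₀ = 1/√(0.01·3.6e-07) = 1.667e+04 rad/s.
Step 3 — f₀ = ω₀/(2π) = 2653 Hz.

f₀ = 2653 Hz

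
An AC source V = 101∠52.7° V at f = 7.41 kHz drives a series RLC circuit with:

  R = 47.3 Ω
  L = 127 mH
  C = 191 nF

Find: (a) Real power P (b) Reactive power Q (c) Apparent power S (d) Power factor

Step 1 — Angular frequency: ω = 2π·f = 2π·7410 = 4.656e+04 rad/s.
Step 2 — Component impedances:
  R: Z = R = 47.3 Ω
  L: Z = jωL = j·4.656e+04·0.127 = 0 + j5913 Ω
  C: Z = 1/(jωC) = -j/(ω·C) = 0 - j112.5 Ω
Step 3 — Series combination: Z_total = R + L + C = 47.3 + j5800 Ω = 5801∠89.5° Ω.
Step 4 — Source phasor: V = 101∠52.7° V = 61.2 + j80.34 V.
Step 5 — Current: I = V / Z = 0.01394 - j0.01044 A = 0.01741∠-36.8° A.
Step 6 — Complex power: S = V·I* = 0.01434 + j1.759 VA.
Step 7 — Real power: P = Re(S) = 0.01434 W.
Step 8 — Reactive power: Q = Im(S) = 1.759 VAR.
Step 9 — Apparent power: |S| = 1.759 VA.
Step 10 — Power factor: PF = P/|S| = 0.008154 (lagging).

(a) P = 0.01434 W  (b) Q = 1.759 VAR  (c) S = 1.759 VA  (d) PF = 0.008154 (lagging)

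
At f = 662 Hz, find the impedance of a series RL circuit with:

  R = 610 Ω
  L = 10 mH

Step 1 — Angular frequency: ω = 2π·f = 2π·662 = 4159 rad/s.
Step 2 — Component impedances:
  R: Z = R = 610 Ω
  L: Z = jωL = j·4159·0.01 = 0 + j41.59 Ω
Step 3 — Series combination: Z_total = R + L = 610 + j41.59 Ω = 611.4∠3.9° Ω.

Z = 610 + j41.59 Ω = 611.4∠3.9° Ω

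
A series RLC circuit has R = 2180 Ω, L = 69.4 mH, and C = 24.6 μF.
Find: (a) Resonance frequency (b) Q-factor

Step 1 — Resonance condition Im(Z)=0 gives ω₀ = 1/√(LC).
Step 2 — ω₀ = 1/√(0.0694·2.46e-05) = 765.3 rad/s.
Step 3 — f₀ = ω₀/(2π) = 121.8 Hz.
Step 4 — Series Q: Q = ω₀L/R = 765.3·0.0694/2180 = 0.02436.

(a) f₀ = 121.8 Hz  (b) Q = 0.02436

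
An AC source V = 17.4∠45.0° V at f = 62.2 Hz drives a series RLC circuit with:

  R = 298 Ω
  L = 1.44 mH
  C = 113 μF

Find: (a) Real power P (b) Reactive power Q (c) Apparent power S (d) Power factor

Step 1 — Angular frequency: ω = 2π·f = 2π·62.2 = 390.8 rad/s.
Step 2 — Component impedances:
  R: Z = R = 298 Ω
  L: Z = jωL = j·390.8·0.00144 = 0 + j0.5628 Ω
  C: Z = 1/(jωC) = -j/(ω·C) = 0 - j22.64 Ω
Step 3 — Series combination: Z_total = R + L + C = 298 - j22.08 Ω = 298.8∠-4.2° Ω.
Step 4 — Source phasor: V = 17.4∠45.0° V = 12.3 + j12.3 V.
Step 5 — Current: I = V / Z = 0.03802 + j0.0441 A = 0.05823∠49.2° A.
Step 6 — Complex power: S = V·I* = 1.01 - j0.07487 VA.
Step 7 — Real power: P = Re(S) = 1.01 W.
Step 8 — Reactive power: Q = Im(S) = -0.07487 VAR.
Step 9 — Apparent power: |S| = 1.013 VA.
Step 10 — Power factor: PF = P/|S| = 0.9973 (leading).

(a) P = 1.01 W  (b) Q = -0.07487 VAR  (c) S = 1.013 VA  (d) PF = 0.9973 (leading)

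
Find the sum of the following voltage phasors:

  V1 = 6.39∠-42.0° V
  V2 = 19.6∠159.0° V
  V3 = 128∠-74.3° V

Step 1 — Convert each phasor to rectangular form:
  V1 = 6.39·(cos(-42.0°) + j·sin(-42.0°)) = 4.749 - j4.276 V
  V2 = 19.6·(cos(159.0°) + j·sin(159.0°)) = -18.3 + j7.024 V
  V3 = 128·(cos(-74.3°) + j·sin(-74.3°)) = 34.64 - j123.2 V
Step 2 — Sum components: V_total = 21.09 - j120.5 V.
Step 3 — Convert to polar: |V_total| = 122.3 V, ∠V_total = -80.1°.

V_total = 122.3∠-80.1° V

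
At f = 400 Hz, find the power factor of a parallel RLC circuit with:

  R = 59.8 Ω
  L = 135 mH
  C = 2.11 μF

Step 1 — Angular frequency: ω = 2π·f = 2π·400 = 2513 rad/s.
Step 2 — Component impedances:
  R: Z = R = 59.8 Ω
  L: Z = jωL = j·2513·0.135 = 0 + j339.3 Ω
  C: Z = 1/(jωC) = -j/(ω·C) = 0 - j188.6 Ω
Step 3 — Parallel combination: 1/Z_total = 1/R + 1/L + 1/C; Z_total = 58.64 - j8.26 Ω = 59.22∠-8.0° Ω.
Step 4 — Power factor: PF = cos(φ) = Re(Z)/|Z| = 58.64/59.22 = 0.9902.
Step 5 — Type: Im(Z) = -8.26 ⇒ leading (phase φ = -8.0°).

PF = 0.9902 (leading, φ = -8.0°)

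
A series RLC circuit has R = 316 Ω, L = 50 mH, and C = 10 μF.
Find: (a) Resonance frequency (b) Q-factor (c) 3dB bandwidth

Step 1 — Resonance: ω₀ = 1/√(LC) = 1/√(0.05·1e-05) = 1414 rad/s.
Step 2 — f₀ = ω₀/(2π) = 225.1 Hz.
Step 3 — Series Q: Q = ω₀L/R = 1414·0.05/316 = 0.2238.
Step 4 — Bandwidth: Δω = ω₀/Q = 6320 rad/s; BW = Δω/(2π) = 1006 Hz.

(a) f₀ = 225.1 Hz  (b) Q = 0.2238  (c) BW = 1006 Hz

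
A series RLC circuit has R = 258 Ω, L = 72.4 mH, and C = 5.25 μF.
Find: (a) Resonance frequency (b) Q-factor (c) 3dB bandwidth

Step 1 — Resonance: ω₀ = 1/√(LC) = 1/√(0.0724·5.25e-06) = 1622 rad/s.
Step 2 — f₀ = ω₀/(2π) = 258.1 Hz.
Step 3 — Series Q: Q = ω₀L/R = 1622·0.0724/258 = 0.4552.
Step 4 — Bandwidth: Δω = ω₀/Q = 3564 rad/s; BW = Δω/(2π) = 567.2 Hz.

(a) f₀ = 258.1 Hz  (b) Q = 0.4552  (c) BW = 567.2 Hz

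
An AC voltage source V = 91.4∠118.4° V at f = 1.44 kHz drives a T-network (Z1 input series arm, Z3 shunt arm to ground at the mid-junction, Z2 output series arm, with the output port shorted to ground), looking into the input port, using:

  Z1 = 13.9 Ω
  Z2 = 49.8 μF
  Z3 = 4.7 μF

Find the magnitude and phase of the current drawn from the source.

Step 1 — Angular frequency: ω = 2π·f = 2π·1440 = 9048 rad/s.
Step 2 — Component impedances:
  Z1: Z = R = 13.9 Ω
  Z2: Z = 1/(jωC) = -j/(ω·C) = 0 - j2.219 Ω
  Z3: Z = 1/(jωC) = -j/(ω·C) = 0 - j23.52 Ω
Step 3 — With the output port shorted to ground, the output series arm Z2 runs from the junction to ground; the shunt arm Z3 also runs from the junction to ground. They appear in parallel: Z3 || Z2 = 0 - j2.028 Ω.
Step 4 — Series with input arm Z1: Z_in = Z1 + (Z3 || Z2) = 13.9 - j2.028 Ω = 14.05∠-8.3° Ω.
Step 5 — Source phasor: V = 91.4∠118.4° V = -43.47 + j80.4 V.
Step 6 — Ohm's law: I = V / Z_total = (-43.47 + j80.4) / (13.9 - j2.028) = -3.889 + j5.217 A.
Step 7 — Convert to polar: |I| = 6.507 A, ∠I = 126.7°.

I = 6.507∠126.7° A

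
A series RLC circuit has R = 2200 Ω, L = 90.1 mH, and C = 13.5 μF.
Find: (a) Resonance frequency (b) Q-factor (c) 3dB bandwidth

Step 1 — Resonance: ω₀ = 1/√(LC) = 1/√(0.0901·1.35e-05) = 906.7 rad/s.
Step 2 — f₀ = ω₀/(2π) = 144.3 Hz.
Step 3 — Series Q: Q = ω₀L/R = 906.7·0.0901/2200 = 0.03713.
Step 4 — Bandwidth: Δω = ω₀/Q = 2.442e+04 rad/s; BW = Δω/(2π) = 3886 Hz.

(a) f₀ = 144.3 Hz  (b) Q = 0.03713  (c) BW = 3886 Hz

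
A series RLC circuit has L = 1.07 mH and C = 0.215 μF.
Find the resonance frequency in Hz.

Step 1 — Resonance condition Im(Z)=0 gives ω₀ = 1/√(LC).
Step 2 — ω₀ = 1/√(0.00107·2.15e-07) = 6.593e+04 rad/s.
Step 3 — f₀ = ω₀/(2π) = 1.049e+04 Hz.

f₀ = 1.049e+04 Hz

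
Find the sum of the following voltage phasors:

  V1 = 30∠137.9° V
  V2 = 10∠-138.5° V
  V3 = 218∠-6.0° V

Step 1 — Convert each phasor to rectangular form:
  V1 = 30·(cos(137.9°) + j·sin(137.9°)) = -22.26 + j20.11 V
  V2 = 10·(cos(-138.5°) + j·sin(-138.5°)) = -7.49 - j6.626 V
  V3 = 218·(cos(-6.0°) + j·sin(-6.0°)) = 216.8 - j22.79 V
Step 2 — Sum components: V_total = 187.1 - j9.301 V.
Step 3 — Convert to polar: |V_total| = 187.3 V, ∠V_total = -2.8°.

V_total = 187.3∠-2.8° V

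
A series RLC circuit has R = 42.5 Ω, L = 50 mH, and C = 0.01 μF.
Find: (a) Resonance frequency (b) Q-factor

Step 1 — Resonance condition Im(Z)=0 gives ω₀ = 1/√(LC).
Step 2 — ω₀ = 1/√(0.05·1e-08) = 4.472e+04 rad/s.
Step 3 — f₀ = ω₀/(2π) = 7118 Hz.
Step 4 — Series Q: Q = ω₀L/R = 4.472e+04·0.05/42.5 = 52.61.

(a) f₀ = 7118 Hz  (b) Q = 52.61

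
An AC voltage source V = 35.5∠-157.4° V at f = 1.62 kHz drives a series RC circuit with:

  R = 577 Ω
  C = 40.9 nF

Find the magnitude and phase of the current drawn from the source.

Step 1 — Angular frequency: ω = 2π·f = 2π·1620 = 1.018e+04 rad/s.
Step 2 — Component impedances:
  R: Z = R = 577 Ω
  C: Z = 1/(jωC) = -j/(ω·C) = 0 - j2402 Ω
Step 3 — Series combination: Z_total = R + C = 577 - j2402 Ω = 2470∠-76.5° Ω.
Step 4 — Source phasor: V = 35.5∠-157.4° V = -32.77 - j13.64 V.
Step 5 — Ohm's law: I = V / Z_total = (-32.77 - j13.64) / (577 - j2402) = 0.002271 - j0.01419 A.
Step 6 — Convert to polar: |I| = 0.01437 A, ∠I = -80.9°.

I = 0.01437∠-80.9° A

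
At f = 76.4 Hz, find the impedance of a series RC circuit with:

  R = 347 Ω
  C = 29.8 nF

Step 1 — Angular frequency: ω = 2π·f = 2π·76.4 = 480 rad/s.
Step 2 — Component impedances:
  R: Z = R = 347 Ω
  C: Z = 1/(jωC) = -j/(ω·C) = 0 - j6.991e+04 Ω
Step 3 — Series combination: Z_total = R + C = 347 - j6.991e+04 Ω = 6.991e+04∠-89.7° Ω.

Z = 347 - j6.991e+04 Ω = 6.991e+04∠-89.7° Ω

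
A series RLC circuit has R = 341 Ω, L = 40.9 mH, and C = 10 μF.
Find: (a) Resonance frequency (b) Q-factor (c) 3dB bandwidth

Step 1 — Resonance: ω₀ = 1/√(LC) = 1/√(0.0409·1e-05) = 1564 rad/s.
Step 2 — f₀ = ω₀/(2π) = 248.9 Hz.
Step 3 — Series Q: Q = ω₀L/R = 1564·0.0409/341 = 0.1875.
Step 4 — Bandwidth: Δω = ω₀/Q = 8337 rad/s; BW = Δω/(2π) = 1327 Hz.

(a) f₀ = 248.9 Hz  (b) Q = 0.1875  (c) BW = 1327 Hz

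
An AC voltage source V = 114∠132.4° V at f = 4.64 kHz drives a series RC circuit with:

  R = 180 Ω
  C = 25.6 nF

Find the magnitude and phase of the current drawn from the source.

Step 1 — Angular frequency: ω = 2π·f = 2π·4640 = 2.915e+04 rad/s.
Step 2 — Component impedances:
  R: Z = R = 180 Ω
  C: Z = 1/(jωC) = -j/(ω·C) = 0 - j1340 Ω
Step 3 — Series combination: Z_total = R + C = 180 - j1340 Ω = 1352∠-82.3° Ω.
Step 4 — Source phasor: V = 114∠132.4° V = -76.87 + j84.18 V.
Step 5 — Ohm's law: I = V / Z_total = (-76.87 + j84.18) / (180 - j1340) = -0.06929 - j0.04806 A.
Step 6 — Convert to polar: |I| = 0.08433 A, ∠I = -145.3°.

I = 0.08433∠-145.3° A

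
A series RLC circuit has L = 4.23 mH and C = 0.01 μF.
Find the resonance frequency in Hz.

Step 1 — Resonance condition Im(Z)=0 gives ω₀ = 1/√(LC).
Step 2 — ω₀ = 1/√(0.00423·1e-08) = 1.538e+05 rad/s.
Step 3 — f₀ = ω₀/(2π) = 2.447e+04 Hz.

f₀ = 2.447e+04 Hz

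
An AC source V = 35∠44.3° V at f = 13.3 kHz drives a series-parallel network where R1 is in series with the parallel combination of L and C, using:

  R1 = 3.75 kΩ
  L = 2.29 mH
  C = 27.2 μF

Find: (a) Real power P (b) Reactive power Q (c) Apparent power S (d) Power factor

Step 1 — Angular frequency: ω = 2π·f = 2π·1.33e+04 = 8.357e+04 rad/s.
Step 2 — Component impedances:
  R1: Z = R = 3750 Ω
  L: Z = jωL = j·8.357e+04·0.00229 = 0 + j191.4 Ω
  C: Z = 1/(jωC) = -j/(ω·C) = 0 - j0.4399 Ω
Step 3 — Parallel branch: L || C = 1/(1/L + 1/C) = 0 - j0.441 Ω.
Step 4 — Series with R1: Z_total = R1 + (L || C) = 3750 - j0.441 Ω = 3750∠-0.0° Ω.
Step 5 — Source phasor: V = 35∠44.3° V = 25.05 + j24.44 V.
Step 6 — Current: I = V / Z = 0.006679 + j0.006519 A = 0.009333∠44.3° A.
Step 7 — Complex power: S = V·I* = 0.3267 - j3.841e-05 VA.
Step 8 — Real power: P = Re(S) = 0.3267 W.
Step 9 — Reactive power: Q = Im(S) = -3.841e-05 VAR.
Step 10 — Apparent power: |S| = 0.3267 VA.
Step 11 — Power factor: PF = P/|S| = 1 (leading).

(a) P = 0.3267 W  (b) Q = -3.841e-05 VAR  (c) S = 0.3267 VA  (d) PF = 1 (leading)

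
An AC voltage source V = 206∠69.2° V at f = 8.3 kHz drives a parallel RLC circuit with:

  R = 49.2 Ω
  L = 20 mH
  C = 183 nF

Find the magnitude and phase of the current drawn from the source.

Step 1 — Angular frequency: ω = 2π·f = 2π·8300 = 5.215e+04 rad/s.
Step 2 — Component impedances:
  R: Z = R = 49.2 Ω
  L: Z = jωL = j·5.215e+04·0.02 = 0 + j1043 Ω
  C: Z = 1/(jωC) = -j/(ω·C) = 0 - j104.8 Ω
Step 3 — Parallel combination: 1/Z_total = 1/R + 1/L + 1/C; Z_total = 41.75 - j17.63 Ω = 45.32∠-22.9° Ω.
Step 4 — Source phasor: V = 206∠69.2° V = 73.15 + j192.6 V.
Step 5 — Ohm's law: I = V / Z_total = (73.15 + j192.6) / (41.75 - j17.63) = -0.1664 + j4.542 A.
Step 6 — Convert to polar: |I| = 4.545 A, ∠I = 92.1°.

I = 4.545∠92.1° A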